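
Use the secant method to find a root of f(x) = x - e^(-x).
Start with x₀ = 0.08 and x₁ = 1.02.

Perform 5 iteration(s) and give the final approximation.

f(x) = x - e^(-x)
x₀ = 0.08, x₁ = 1.02

Secant formula: x_{n+1} = x_n - f(x_n)(x_n - x_{n-1})/(f(x_n) - f(x_{n-1}))

Iteration 1:
  f(0.080000) = -0.843116
  f(1.020000) = 0.659405
  x_2 = 1.020000 - 0.659405×(1.020000 - 0.080000)/(0.659405 - (-0.843116))
       = 0.607466
Iteration 2:
  f(1.020000) = 0.659405
  f(0.607466) = 0.062737
  x_3 = 0.607466 - 0.062737×(0.607466 - 1.020000)/(0.062737 - 0.659405)
       = 0.564090
Iteration 3:
  f(0.607466) = 0.062737
  f(0.564090) = -0.004787
  x_4 = 0.564090 - (-0.004787)×(0.564090 - 0.607466)/(-0.004787 - 0.062737)
       = 0.567165
Iteration 4:
  f(0.564090) = -0.004787
  f(0.567165) = 0.000035
  x_5 = 0.567165 - 0.000035×(0.567165 - 0.564090)/(0.000035 - (-0.004787))
       = 0.567143
Iteration 5:
  f(0.567165) = 0.000035
  f(0.567143) = 0.000000
  x_6 = 0.567143 - 0.000000×(0.567143 - 0.567165)/(0.000000 - 0.000035)
       = 0.567143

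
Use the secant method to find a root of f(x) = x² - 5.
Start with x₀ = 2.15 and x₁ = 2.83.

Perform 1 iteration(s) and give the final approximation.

f(x) = x² - 5
x₀ = 2.15, x₁ = 2.83

Secant formula: x_{n+1} = x_n - f(x_n)(x_n - x_{n-1})/(f(x_n) - f(x_{n-1}))

Iteration 1:
  f(2.150000) = -0.377500
  f(2.830000) = 3.008900
  x_2 = 2.830000 - 3.008900×(2.830000 - 2.150000)/(3.008900 - (-0.377500))
       = 2.225803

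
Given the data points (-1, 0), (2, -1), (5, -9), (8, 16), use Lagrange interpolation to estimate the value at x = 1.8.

Lagrange interpolation formula:
P(x) = Σ yᵢ × Lᵢ(x)
where Lᵢ(x) = Π_{j≠i} (x - xⱼ)/(xᵢ - xⱼ)

L_0(1.8) = (1.8 - 2)/(-1 - 2) × (1.8 - 5)/(-1 - 5) × (1.8 - 8)/(-1 - 8) = 0.024494
L_1(1.8) = (1.8 - (-1))/(2 - (-1)) × (1.8 - 5)/(2 - 5) × (1.8 - 8)/(2 - 8) = 1.028741
L_2(1.8) = (1.8 - (-1))/(5 - (-1)) × (1.8 - 2)/(5 - 2) × (1.8 - 8)/(5 - 8) = -0.064296
L_3(1.8) = (1.8 - (-1))/(8 - (-1)) × (1.8 - 2)/(8 - 2) × (1.8 - 5)/(8 - 5) = 0.011062

P(1.8) = 0×L_0(1.8) + (-1)×L_1(1.8) + (-9)×L_2(1.8) + 16×L_3(1.8)
P(1.8) = -0.273086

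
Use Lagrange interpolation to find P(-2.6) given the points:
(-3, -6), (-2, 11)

Lagrange interpolation formula:
P(x) = Σ yᵢ × Lᵢ(x)
where Lᵢ(x) = Π_{j≠i} (x - xⱼ)/(xᵢ - xⱼ)

L_0(-2.6) = (-2.6 - (-2))/(-3 - (-2)) = 0.600000
L_1(-2.6) = (-2.6 - (-3))/(-2 - (-3)) = 0.400000

P(-2.6) = (-6)×L_0(-2.6) + 11×L_1(-2.6)
P(-2.6) = 0.800000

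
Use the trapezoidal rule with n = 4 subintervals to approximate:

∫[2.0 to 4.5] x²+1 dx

f(x) = x²+1
a = 2.0, b = 4.5, n = 4
h = (b - a)/n = 0.625000

Trapezoidal rule: (h/2)[f(x₀) + 2f(x₁) + 2f(x₂) + ... + f(xₙ)]

x_0 = 2.0000, f(x_0) = 5.000000, coefficient = 1
x_1 = 2.6250, f(x_1) = 7.890625, coefficient = 2
x_2 = 3.2500, f(x_2) = 11.562500, coefficient = 2
x_3 = 3.8750, f(x_3) = 16.015625, coefficient = 2
x_4 = 4.5000, f(x_4) = 21.250000, coefficient = 1

I ≈ (0.625000/2) × 97.187500 = 30.371094
Exact value: 30.208333
Error: 0.162760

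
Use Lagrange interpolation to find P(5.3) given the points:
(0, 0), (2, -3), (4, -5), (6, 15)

Lagrange interpolation formula:
P(x) = Σ yᵢ × Lᵢ(x)
where Lᵢ(x) = Π_{j≠i} (x - xⱼ)/(xᵢ - xⱼ)

L_0(5.3) = (5.3 - 2)/(0 - 2) × (5.3 - 4)/(0 - 4) × (5.3 - 6)/(0 - 6) = 0.062563
L_1(5.3) = (5.3 - 0)/(2 - 0) × (5.3 - 4)/(2 - 4) × (5.3 - 6)/(2 - 6) = -0.301438
L_2(5.3) = (5.3 - 0)/(4 - 0) × (5.3 - 2)/(4 - 2) × (5.3 - 6)/(4 - 6) = 0.765188
L_3(5.3) = (5.3 - 0)/(6 - 0) × (5.3 - 2)/(6 - 2) × (5.3 - 4)/(6 - 4) = 0.473687

P(5.3) = 0×L_0(5.3) + (-3)×L_1(5.3) + (-5)×L_2(5.3) + 15×L_3(5.3)
P(5.3) = 4.183687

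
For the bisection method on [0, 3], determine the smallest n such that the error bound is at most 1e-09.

We need (b-a)/2^n ≤ 1e-09
(3 - 0)/2^n ≤ 1e-09
3/2^n ≤ 1e-09
2^n ≥ 3000000000
n ≥ log₂(3000000000) = 31.48
n ≥ 32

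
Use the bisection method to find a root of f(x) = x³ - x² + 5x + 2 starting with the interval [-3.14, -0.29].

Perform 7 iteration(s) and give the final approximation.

f(x) = x³ - x² + 5x + 2
Initial interval: [-3.14, -0.29]

Iteration 1:
  c_1 = (-3.140000 + (-0.290000))/2 = -1.715000
  f(c_1) = f(-1.715000) = -14.560426
  f(a) × f(c) ≥ 0, new interval: [-1.715000, -0.290000]
Iteration 2:
  c_2 = (-1.715000 + (-0.290000))/2 = -1.002500
  f(c_2) = f(-1.002500) = -5.025025
  f(a) × f(c) ≥ 0, new interval: [-1.002500, -0.290000]
Iteration 3:
  c_3 = (-1.002500 + (-0.290000))/2 = -0.646250
  f(c_3) = f(-0.646250) = -1.918788
  f(a) × f(c) ≥ 0, new interval: [-0.646250, -0.290000]
Iteration 4:
  c_4 = (-0.646250 + (-0.290000))/2 = -0.468125
  f(c_4) = f(-0.468125) = -0.662351
  f(a) × f(c) ≥ 0, new interval: [-0.468125, -0.290000]
Iteration 5:
  c_5 = (-0.468125 + (-0.290000))/2 = -0.379062
  f(c_5) = f(-0.379062) = -0.093468
  f(a) × f(c) ≥ 0, new interval: [-0.379062, -0.290000]
Iteration 6:
  c_6 = (-0.379062 + (-0.290000))/2 = -0.334531
  f(c_6) = f(-0.334531) = 0.177995
  f(a) × f(c) < 0, new interval: [-0.379062, -0.334531]
Iteration 7:
  c_7 = (-0.379062 + (-0.334531))/2 = -0.356797
  f(c_7) = f(-0.356797) = 0.043290
  f(a) × f(c) < 0, new interval: [-0.379062, -0.356797]

After 7 iteration(s), the approximation is c_7 = -0.356797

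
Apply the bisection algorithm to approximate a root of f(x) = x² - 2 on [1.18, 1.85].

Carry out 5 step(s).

f(x) = x² - 2
Initial interval: [1.18, 1.85]

Iteration 1:
  c_1 = (1.180000 + 1.850000)/2 = 1.515000
  f(c_1) = f(1.515000) = 0.295225
  f(a) × f(c) < 0, new interval: [1.180000, 1.515000]
Iteration 2:
  c_2 = (1.180000 + 1.515000)/2 = 1.347500
  f(c_2) = f(1.347500) = -0.184244
  f(a) × f(c) ≥ 0, new interval: [1.347500, 1.515000]
Iteration 3:
  c_3 = (1.347500 + 1.515000)/2 = 1.431250
  f(c_3) = f(1.431250) = 0.048477
  f(a) × f(c) < 0, new interval: [1.347500, 1.431250]
Iteration 4:
  c_4 = (1.347500 + 1.431250)/2 = 1.389375
  f(c_4) = f(1.389375) = -0.069637
  f(a) × f(c) ≥ 0, new interval: [1.389375, 1.431250]
Iteration 5:
  c_5 = (1.389375 + 1.431250)/2 = 1.410313
  f(c_5) = f(1.410313) = -0.011019
  f(a) × f(c) ≥ 0, new interval: [1.410313, 1.431250]

After 5 iteration(s), the approximation is c_5 = 1.410313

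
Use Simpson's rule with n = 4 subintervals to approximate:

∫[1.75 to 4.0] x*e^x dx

f(x) = x*e^x
a = 1.75, b = 4.0, n = 4
h = (b - a)/n = 0.562500

Simpson's rule: (h/3)[f(x₀) + 4f(x₁) + 2f(x₂) + ... + f(xₙ)]

x_0 = 1.7500, f(x_0) = 10.070555, coefficient = 1
x_1 = 2.3125, f(x_1) = 23.355423, coefficient = 4
x_2 = 2.8750, f(x_2) = 50.960594, coefficient = 2
x_3 = 3.4375, f(x_3) = 106.937491, coefficient = 4
x_4 = 4.0000, f(x_4) = 218.392600, coefficient = 1

I ≈ (0.562500/3) × 851.555996 = 159.666749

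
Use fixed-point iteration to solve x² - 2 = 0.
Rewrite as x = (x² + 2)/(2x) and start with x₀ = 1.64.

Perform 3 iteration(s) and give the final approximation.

Equation: x² - 2 = 0
Fixed-point form: x = (x² + 2)/(2x)
x₀ = 1.64

x_1 = g(1.640000) = 1.429756
x_2 = g(1.429756) = 1.414298
x_3 = g(1.414298) = 1.414214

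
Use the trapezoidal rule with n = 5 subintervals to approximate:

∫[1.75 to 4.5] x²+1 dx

f(x) = x²+1
a = 1.75, b = 4.5, n = 5
h = (b - a)/n = 0.550000

Trapezoidal rule: (h/2)[f(x₀) + 2f(x₁) + 2f(x₂) + ... + f(xₙ)]

x_0 = 1.7500, f(x_0) = 4.062500, coefficient = 1
x_1 = 2.3000, f(x_1) = 6.290000, coefficient = 2
x_2 = 2.8500, f(x_2) = 9.122500, coefficient = 2
x_3 = 3.4000, f(x_3) = 12.560000, coefficient = 2
x_4 = 3.9500, f(x_4) = 16.602500, coefficient = 2
x_5 = 4.5000, f(x_5) = 21.250000, coefficient = 1

I ≈ (0.550000/2) × 114.462500 = 31.477188
Exact value: 31.338542
Error: 0.138646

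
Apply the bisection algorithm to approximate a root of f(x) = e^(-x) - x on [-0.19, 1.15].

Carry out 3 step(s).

f(x) = e^(-x) - x
Initial interval: [-0.19, 1.15]

Iteration 1:
  c_1 = (-0.190000 + 1.150000)/2 = 0.480000
  f(c_1) = f(0.480000) = 0.138783
  f(a) × f(c) ≥ 0, new interval: [0.480000, 1.150000]
Iteration 2:
  c_2 = (0.480000 + 1.150000)/2 = 0.815000
  f(c_2) = f(0.815000) = -0.372361
  f(a) × f(c) < 0, new interval: [0.480000, 0.815000]
Iteration 3:
  c_3 = (0.480000 + 0.815000)/2 = 0.647500
  f(c_3) = f(0.647500) = -0.124147
  f(a) × f(c) < 0, new interval: [0.480000, 0.647500]

After 3 iteration(s), the approximation is c_3 = 0.647500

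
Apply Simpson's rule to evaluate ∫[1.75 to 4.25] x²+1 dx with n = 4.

f(x) = x²+1
a = 1.75, b = 4.25, n = 4
h = (b - a)/n = 0.625000

Simpson's rule: (h/3)[f(x₀) + 4f(x₁) + 2f(x₂) + ... + f(xₙ)]

x_0 = 1.7500, f(x_0) = 4.062500, coefficient = 1
x_1 = 2.3750, f(x_1) = 6.640625, coefficient = 4
x_2 = 3.0000, f(x_2) = 10.000000, coefficient = 2
x_3 = 3.6250, f(x_3) = 14.140625, coefficient = 4
x_4 = 4.2500, f(x_4) = 19.062500, coefficient = 1

I ≈ (0.625000/3) × 126.250000 = 26.302083
Exact value: 26.302083
Error: 0.000000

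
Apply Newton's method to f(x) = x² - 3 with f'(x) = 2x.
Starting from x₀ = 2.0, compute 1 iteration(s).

f(x) = x² - 3
f'(x) = 2x
x₀ = 2.0

Newton-Raphson formula: x_{n+1} = x_n - f(x_n)/f'(x_n)

Iteration 1:
  f(2.000000) = 1.000000
  f'(2.000000) = 4.000000
  x_1 = 2.000000 - 1.000000/4.000000 = 1.750000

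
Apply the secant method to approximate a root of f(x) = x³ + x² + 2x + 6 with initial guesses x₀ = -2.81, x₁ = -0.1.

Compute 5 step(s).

f(x) = x³ + x² + 2x + 6
x₀ = -2.81, x₁ = -0.1

Secant formula: x_{n+1} = x_n - f(x_n)(x_n - x_{n-1})/(f(x_n) - f(x_{n-1}))

Iteration 1:
  f(-2.810000) = -13.911941
  f(-0.100000) = 5.809000
  x_2 = -0.100000 - 5.809000×(-0.100000 - (-2.810000))/(5.809000 - (-13.911941))
       = -0.898258
Iteration 2:
  f(-0.100000) = 5.809000
  f(-0.898258) = 4.285577
  x_3 = -0.898258 - 4.285577×(-0.898258 - (-0.100000))/(4.285577 - 5.809000)
       = -3.143856
Iteration 3:
  f(-0.898258) = 4.285577
  f(-3.143856) = -21.477211
  x_4 = -3.143856 - (-21.477211)×(-3.143856 - (-0.898258))/(-21.477211 - 4.285577)
       = -1.271807
Iteration 4:
  f(-3.143856) = -21.477211
  f(-1.271807) = 3.016739
  x_5 = -1.271807 - 3.016739×(-1.271807 - (-3.143856))/(3.016739 - (-21.477211))
       = -1.502374
Iteration 5:
  f(-1.271807) = 3.016739
  f(-1.502374) = 1.861332
  x_6 = -1.502374 - 1.861332×(-1.502374 - (-1.271807))/(1.861332 - 3.016739)
       = -1.873810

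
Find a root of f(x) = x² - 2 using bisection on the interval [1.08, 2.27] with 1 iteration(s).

f(x) = x² - 2
Initial interval: [1.08, 2.27]

Iteration 1:
  c_1 = (1.080000 + 2.270000)/2 = 1.675000
  f(c_1) = f(1.675000) = 0.805625
  f(a) × f(c) < 0, new interval: [1.080000, 1.675000]

After 1 iteration(s), the approximation is c_1 = 1.675000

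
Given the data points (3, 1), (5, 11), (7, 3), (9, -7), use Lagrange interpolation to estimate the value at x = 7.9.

Lagrange interpolation formula:
P(x) = Σ yᵢ × Lᵢ(x)
where Lᵢ(x) = Π_{j≠i} (x - xⱼ)/(xᵢ - xⱼ)

L_0(7.9) = (7.9 - 5)/(3 - 5) × (7.9 - 7)/(3 - 7) × (7.9 - 9)/(3 - 9) = 0.059813
L_1(7.9) = (7.9 - 3)/(5 - 3) × (7.9 - 7)/(5 - 7) × (7.9 - 9)/(5 - 9) = -0.303188
L_2(7.9) = (7.9 - 3)/(7 - 3) × (7.9 - 5)/(7 - 5) × (7.9 - 9)/(7 - 9) = 0.976937
L_3(7.9) = (7.9 - 3)/(9 - 3) × (7.9 - 5)/(9 - 5) × (7.9 - 7)/(9 - 7) = 0.266438

P(7.9) = 1×L_0(7.9) + 11×L_1(7.9) + 3×L_2(7.9) + (-7)×L_3(7.9)
P(7.9) = -2.209500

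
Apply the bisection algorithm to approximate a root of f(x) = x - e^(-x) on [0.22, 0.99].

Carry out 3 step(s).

f(x) = x - e^(-x)
Initial interval: [0.22, 0.99]

Iteration 1:
  c_1 = (0.220000 + 0.990000)/2 = 0.605000
  f(c_1) = f(0.605000) = 0.058926
  f(a) × f(c) < 0, new interval: [0.220000, 0.605000]
Iteration 2:
  c_2 = (0.220000 + 0.605000)/2 = 0.412500
  f(c_2) = f(0.412500) = -0.249493
  f(a) × f(c) ≥ 0, new interval: [0.412500, 0.605000]
Iteration 3:
  c_3 = (0.412500 + 0.605000)/2 = 0.508750
  f(c_3) = f(0.508750) = -0.092497
  f(a) × f(c) ≥ 0, new interval: [0.508750, 0.605000]

After 3 iteration(s), the approximation is c_3 = 0.508750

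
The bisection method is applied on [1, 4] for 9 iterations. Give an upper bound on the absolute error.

Bisection error bound: |error| ≤ (b-a)/2^n
|error| ≤ (4 - 1)/2^9 = 3/2^9
|error| ≤ 0.0058593750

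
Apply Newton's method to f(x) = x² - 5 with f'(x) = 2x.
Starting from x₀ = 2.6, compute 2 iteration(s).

f(x) = x² - 5
f'(x) = 2x
x₀ = 2.6

Newton-Raphson formula: x_{n+1} = x_n - f(x_n)/f'(x_n)

Iteration 1:
  f(2.600000) = 1.760000
  f'(2.600000) = 5.200000
  x_1 = 2.600000 - 1.760000/5.200000 = 2.261538
Iteration 2:
  f(2.261538) = 0.114556
  f'(2.261538) = 4.523077
  x_2 = 2.261538 - 0.114556/4.523077 = 2.236211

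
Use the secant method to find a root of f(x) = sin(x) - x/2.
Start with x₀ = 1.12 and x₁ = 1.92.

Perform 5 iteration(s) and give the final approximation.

f(x) = sin(x) - x/2
x₀ = 1.12, x₁ = 1.92

Secant formula: x_{n+1} = x_n - f(x_n)(x_n - x_{n-1})/(f(x_n) - f(x_{n-1}))

Iteration 1:
  f(1.120000) = 0.340100
  f(1.920000) = -0.020355
  x_2 = 1.920000 - (-0.020355)×(1.920000 - 1.120000)/(-0.020355 - 0.340100)
       = 1.874825
Iteration 2:
  f(1.920000) = -0.020355
  f(1.874825) = 0.016726
  x_3 = 1.874825 - 0.016726×(1.874825 - 1.920000)/(0.016726 - (-0.020355))
       = 1.895202
Iteration 3:
  f(1.874825) = 0.016726
  f(1.895202) = 0.000239
  x_4 = 1.895202 - 0.000239×(1.895202 - 1.874825)/(0.000239 - 0.016726)
       = 1.895498
Iteration 4:
  f(1.895202) = 0.000239
  f(1.895498) = -0.000003
  x_5 = 1.895498 - (-0.000003)×(1.895498 - 1.895202)/(-0.000003 - 0.000239)
       = 1.895494
Iteration 5:
  f(1.895498) = -0.000003
  f(1.895494) = 0.000000
  x_6 = 1.895494 - 0.000000×(1.895494 - 1.895498)/(0.000000 - (-0.000003))
       = 1.895494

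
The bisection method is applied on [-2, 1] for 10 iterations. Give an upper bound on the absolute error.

Bisection error bound: |error| ≤ (b-a)/2^n
|error| ≤ (1 - (-2))/2^10 = 3/2^10
|error| ≤ 0.0029296875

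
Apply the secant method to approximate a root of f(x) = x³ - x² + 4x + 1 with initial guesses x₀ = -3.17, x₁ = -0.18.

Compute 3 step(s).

f(x) = x³ - x² + 4x + 1
x₀ = -3.17, x₁ = -0.18

Secant formula: x_{n+1} = x_n - f(x_n)(x_n - x_{n-1})/(f(x_n) - f(x_{n-1}))

Iteration 1:
  f(-3.170000) = -53.583913
  f(-0.180000) = 0.241768
  x_2 = -0.180000 - 0.241768×(-0.180000 - (-3.170000))/(0.241768 - (-53.583913))
       = -0.193430
Iteration 2:
  f(-0.180000) = 0.241768
  f(-0.193430) = 0.181627
  x_3 = -0.193430 - 0.181627×(-0.193430 - (-0.180000))/(0.181627 - 0.241768)
       = -0.233989
Iteration 3:
  f(-0.193430) = 0.181627
  f(-0.233989) = -0.003520
  x_4 = -0.233989 - (-0.003520)×(-0.233989 - (-0.193430))/(-0.003520 - 0.181627)
       = -0.233218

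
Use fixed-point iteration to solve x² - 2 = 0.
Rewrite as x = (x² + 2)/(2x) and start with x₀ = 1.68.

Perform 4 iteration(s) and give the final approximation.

Equation: x² - 2 = 0
Fixed-point form: x = (x² + 2)/(2x)
x₀ = 1.68

x_1 = g(1.680000) = 1.435238
x_2 = g(1.435238) = 1.414368
x_3 = g(1.414368) = 1.414214
x_4 = g(1.414214) = 1.414214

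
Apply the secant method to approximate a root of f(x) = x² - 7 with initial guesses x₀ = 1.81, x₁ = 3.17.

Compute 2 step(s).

f(x) = x² - 7
x₀ = 1.81, x₁ = 3.17

Secant formula: x_{n+1} = x_n - f(x_n)(x_n - x_{n-1})/(f(x_n) - f(x_{n-1}))

Iteration 1:
  f(1.810000) = -3.723900
  f(3.170000) = 3.048900
  x_2 = 3.170000 - 3.048900×(3.170000 - 1.810000)/(3.048900 - (-3.723900))
       = 2.557771
Iteration 2:
  f(3.170000) = 3.048900
  f(2.557771) = -0.457807
  x_3 = 2.557771 - (-0.457807)×(2.557771 - 3.170000)/(-0.457807 - 3.048900)
       = 2.637699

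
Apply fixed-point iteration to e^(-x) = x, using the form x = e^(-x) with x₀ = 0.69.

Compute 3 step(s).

Equation: e^(-x) = x
Fixed-point form: x = e^(-x)
x₀ = 0.69

x_1 = g(0.690000) = 0.501576
x_2 = g(0.501576) = 0.605575
x_3 = g(0.605575) = 0.545760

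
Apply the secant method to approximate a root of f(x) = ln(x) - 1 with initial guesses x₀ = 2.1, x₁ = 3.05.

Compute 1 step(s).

f(x) = ln(x) - 1
x₀ = 2.1, x₁ = 3.05

Secant formula: x_{n+1} = x_n - f(x_n)(x_n - x_{n-1})/(f(x_n) - f(x_{n-1}))

Iteration 1:
  f(2.100000) = -0.258063
  f(3.050000) = 0.115142
  x_2 = 3.050000 - 0.115142×(3.050000 - 2.100000)/(0.115142 - (-0.258063))
       = 2.756904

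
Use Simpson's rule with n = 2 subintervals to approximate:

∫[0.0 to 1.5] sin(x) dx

f(x) = sin(x)
a = 0.0, b = 1.5, n = 2
h = (b - a)/n = 0.750000

Simpson's rule: (h/3)[f(x₀) + 4f(x₁) + 2f(x₂) + ... + f(xₙ)]

x_0 = 0.0000, f(x_0) = 0.000000, coefficient = 1
x_1 = 0.7500, f(x_1) = 0.681639, coefficient = 4
x_2 = 1.5000, f(x_2) = 0.997495, coefficient = 1

I ≈ (0.750000/3) × 3.724050 = 0.931013
Exact value: 0.929263
Error: 0.001750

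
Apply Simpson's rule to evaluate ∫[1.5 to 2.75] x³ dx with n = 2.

f(x) = x³
a = 1.5, b = 2.75, n = 2
h = (b - a)/n = 0.625000

Simpson's rule: (h/3)[f(x₀) + 4f(x₁) + 2f(x₂) + ... + f(xₙ)]

x_0 = 1.5000, f(x_0) = 3.375000, coefficient = 1
x_1 = 2.1250, f(x_1) = 9.595703, coefficient = 4
x_2 = 2.7500, f(x_2) = 20.796875, coefficient = 1

I ≈ (0.625000/3) × 62.554688 = 13.032227
Exact value: 13.032227
Error: 0.000000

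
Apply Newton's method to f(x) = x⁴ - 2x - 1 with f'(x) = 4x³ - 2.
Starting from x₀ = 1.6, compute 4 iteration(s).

f(x) = x⁴ - 2x - 1
f'(x) = 4x³ - 2
x₀ = 1.6

Newton-Raphson formula: x_{n+1} = x_n - f(x_n)/f'(x_n)

Iteration 1:
  f(1.600000) = 2.353600
  f'(1.600000) = 14.384000
  x_1 = 1.600000 - 2.353600/14.384000 = 1.436374
Iteration 2:
  f(1.436374) = 0.383921
  f'(1.436374) = 9.853930
  x_2 = 1.436374 - 0.383921/9.853930 = 1.397413
Iteration 3:
  f(1.397413) = 0.018454
  f'(1.397413) = 8.915255
  x_3 = 1.397413 - 0.018454/8.915255 = 1.395343
Iteration 4:
  f(1.395343) = 0.000050
  f'(1.395343) = 8.866823
  x_4 = 1.395343 - 0.000050/8.866823 = 1.395337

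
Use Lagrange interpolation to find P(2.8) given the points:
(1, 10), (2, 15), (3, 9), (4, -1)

Lagrange interpolation formula:
P(x) = Σ yᵢ × Lᵢ(x)
where Lᵢ(x) = Π_{j≠i} (x - xⱼ)/(xᵢ - xⱼ)

L_0(2.8) = (2.8 - 2)/(1 - 2) × (2.8 - 3)/(1 - 3) × (2.8 - 4)/(1 - 4) = -0.032000
L_1(2.8) = (2.8 - 1)/(2 - 1) × (2.8 - 3)/(2 - 3) × (2.8 - 4)/(2 - 4) = 0.216000
L_2(2.8) = (2.8 - 1)/(3 - 1) × (2.8 - 2)/(3 - 2) × (2.8 - 4)/(3 - 4) = 0.864000
L_3(2.8) = (2.8 - 1)/(4 - 1) × (2.8 - 2)/(4 - 2) × (2.8 - 3)/(4 - 3) = -0.048000

P(2.8) = 10×L_0(2.8) + 15×L_1(2.8) + 9×L_2(2.8) + (-1)×L_3(2.8)
P(2.8) = 10.744000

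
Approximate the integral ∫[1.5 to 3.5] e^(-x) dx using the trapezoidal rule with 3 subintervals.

f(x) = e^(-x)
a = 1.5, b = 3.5, n = 3
h = (b - a)/n = 0.666667

Trapezoidal rule: (h/2)[f(x₀) + 2f(x₁) + 2f(x₂) + ... + f(xₙ)]

x_0 = 1.5000, f(x_0) = 0.223130, coefficient = 1
x_1 = 2.1667, f(x_1) = 0.114559, coefficient = 2
x_2 = 2.8333, f(x_2) = 0.058816, coefficient = 2
x_3 = 3.5000, f(x_3) = 0.030197, coefficient = 1

I ≈ (0.666667/2) × 0.600078 = 0.200026
Exact value: 0.192933
Error: 0.007093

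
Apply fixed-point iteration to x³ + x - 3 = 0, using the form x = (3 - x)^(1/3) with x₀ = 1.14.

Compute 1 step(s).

Equation: x³ + x - 3 = 0
Fixed-point form: x = (3 - x)^(1/3)
x₀ = 1.14

x_1 = g(1.140000) = 1.229809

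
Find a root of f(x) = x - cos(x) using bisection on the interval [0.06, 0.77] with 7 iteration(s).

f(x) = x - cos(x)
Initial interval: [0.06, 0.77]

Iteration 1:
  c_1 = (0.060000 + 0.770000)/2 = 0.415000
  f(c_1) = f(0.415000) = -0.500116
  f(a) × f(c) ≥ 0, new interval: [0.415000, 0.770000]
Iteration 2:
  c_2 = (0.415000 + 0.770000)/2 = 0.592500
  f(c_2) = f(0.592500) = -0.237047
  f(a) × f(c) ≥ 0, new interval: [0.592500, 0.770000]
Iteration 3:
  c_3 = (0.592500 + 0.770000)/2 = 0.681250
  f(c_3) = f(0.681250) = -0.095536
  f(a) × f(c) ≥ 0, new interval: [0.681250, 0.770000]
Iteration 4:
  c_4 = (0.681250 + 0.770000)/2 = 0.725625
  f(c_4) = f(0.725625) = -0.022460
  f(a) × f(c) ≥ 0, new interval: [0.725625, 0.770000]
Iteration 5:
  c_5 = (0.725625 + 0.770000)/2 = 0.747812
  f(c_5) = f(0.747812) = 0.014634
  f(a) × f(c) < 0, new interval: [0.725625, 0.747812]
Iteration 6:
  c_6 = (0.725625 + 0.747812)/2 = 0.736719
  f(c_6) = f(0.736719) = -0.003958
  f(a) × f(c) ≥ 0, new interval: [0.736719, 0.747812]
Iteration 7:
  c_7 = (0.736719 + 0.747812)/2 = 0.742266
  f(c_7) = f(0.742266) = 0.005327
  f(a) × f(c) < 0, new interval: [0.736719, 0.742266]

After 7 iteration(s), the approximation is c_7 = 0.742266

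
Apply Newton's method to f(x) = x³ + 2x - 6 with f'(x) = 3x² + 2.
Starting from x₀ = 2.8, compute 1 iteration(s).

f(x) = x³ + 2x - 6
f'(x) = 3x² + 2
x₀ = 2.8

Newton-Raphson formula: x_{n+1} = x_n - f(x_n)/f'(x_n)

Iteration 1:
  f(2.800000) = 21.552000
  f'(2.800000) = 25.520000
  x_1 = 2.800000 - 21.552000/25.520000 = 1.955486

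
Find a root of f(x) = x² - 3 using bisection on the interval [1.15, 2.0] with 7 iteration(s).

f(x) = x² - 3
Initial interval: [1.15, 2.0]

Iteration 1:
  c_1 = (1.150000 + 2.000000)/2 = 1.575000
  f(c_1) = f(1.575000) = -0.519375
  f(a) × f(c) ≥ 0, new interval: [1.575000, 2.000000]
Iteration 2:
  c_2 = (1.575000 + 2.000000)/2 = 1.787500
  f(c_2) = f(1.787500) = 0.195156
  f(a) × f(c) < 0, new interval: [1.575000, 1.787500]
Iteration 3:
  c_3 = (1.575000 + 1.787500)/2 = 1.681250
  f(c_3) = f(1.681250) = -0.173398
  f(a) × f(c) ≥ 0, new interval: [1.681250, 1.787500]
Iteration 4:
  c_4 = (1.681250 + 1.787500)/2 = 1.734375
  f(c_4) = f(1.734375) = 0.008057
  f(a) × f(c) < 0, new interval: [1.681250, 1.734375]
Iteration 5:
  c_5 = (1.681250 + 1.734375)/2 = 1.707812
  f(c_5) = f(1.707812) = -0.083376
  f(a) × f(c) ≥ 0, new interval: [1.707812, 1.734375]
Iteration 6:
  c_6 = (1.707812 + 1.734375)/2 = 1.721094
  f(c_6) = f(1.721094) = -0.037836
  f(a) × f(c) ≥ 0, new interval: [1.721094, 1.734375]
Iteration 7:
  c_7 = (1.721094 + 1.734375)/2 = 1.727734
  f(c_7) = f(1.727734) = -0.014934
  f(a) × f(c) ≥ 0, new interval: [1.727734, 1.734375]

After 7 iteration(s), the approximation is c_7 = 1.727734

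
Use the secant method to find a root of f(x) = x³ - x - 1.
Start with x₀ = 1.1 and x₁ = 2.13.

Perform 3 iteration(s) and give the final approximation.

f(x) = x³ - x - 1
x₀ = 1.1, x₁ = 2.13

Secant formula: x_{n+1} = x_n - f(x_n)(x_n - x_{n-1})/(f(x_n) - f(x_{n-1}))

Iteration 1:
  f(1.100000) = -0.769000
  f(2.130000) = 6.533597
  x_2 = 2.130000 - 6.533597×(2.130000 - 1.100000)/(6.533597 - (-0.769000))
       = 1.208464
Iteration 2:
  f(2.130000) = 6.533597
  f(1.208464) = -0.443640
  x_3 = 1.208464 - (-0.443640)×(1.208464 - 2.130000)/(-0.443640 - 6.533597)
       = 1.267059
Iteration 3:
  f(1.208464) = -0.443640
  f(1.267059) = -0.232873
  x_4 = 1.267059 - (-0.232873)×(1.267059 - 1.208464)/(-0.232873 - (-0.443640))
       = 1.331800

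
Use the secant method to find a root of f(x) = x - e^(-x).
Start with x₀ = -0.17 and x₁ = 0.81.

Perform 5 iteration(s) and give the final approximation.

f(x) = x - e^(-x)
x₀ = -0.17, x₁ = 0.81

Secant formula: x_{n+1} = x_n - f(x_n)(x_n - x_{n-1})/(f(x_n) - f(x_{n-1}))

Iteration 1:
  f(-0.170000) = -1.355305
  f(0.810000) = 0.365142
  x_2 = 0.810000 - 0.365142×(0.810000 - (-0.170000))/(0.365142 - (-1.355305))
       = 0.602008
Iteration 2:
  f(0.810000) = 0.365142
  f(0.602008) = 0.054297
  x_3 = 0.602008 - 0.054297×(0.602008 - 0.810000)/(0.054297 - 0.365142)
       = 0.565677
Iteration 3:
  f(0.602008) = 0.054297
  f(0.565677) = -0.002299
  x_4 = 0.565677 - (-0.002299)×(0.565677 - 0.602008)/(-0.002299 - 0.054297)
       = 0.567152
Iteration 4:
  f(0.565677) = -0.002299
  f(0.567152) = 0.000014
  x_5 = 0.567152 - 0.000014×(0.567152 - 0.565677)/(0.000014 - (-0.002299))
       = 0.567143
Iteration 5:
  f(0.567152) = 0.000014
  f(0.567143) = 0.000000
  x_6 = 0.567143 - 0.000000×(0.567143 - 0.567152)/(0.000000 - 0.000014)
       = 0.567143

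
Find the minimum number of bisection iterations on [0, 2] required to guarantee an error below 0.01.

We need (b-a)/2^n ≤ 0.01
(2 - 0)/2^n ≤ 0.01
2/2^n ≤ 0.01
2^n ≥ 200
n ≥ log₂(200) = 7.64
n ≥ 8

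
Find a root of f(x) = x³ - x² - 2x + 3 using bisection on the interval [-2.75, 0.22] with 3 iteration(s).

f(x) = x³ - x² - 2x + 3
Initial interval: [-2.75, 0.22]

Iteration 1:
  c_1 = (-2.750000 + 0.220000)/2 = -1.265000
  f(c_1) = f(-1.265000) = 1.905490
  f(a) × f(c) < 0, new interval: [-2.750000, -1.265000]
Iteration 2:
  c_2 = (-2.750000 + (-1.265000))/2 = -2.007500
  f(c_2) = f(-2.007500) = -5.105394
  f(a) × f(c) ≥ 0, new interval: [-2.007500, -1.265000]
Iteration 3:
  c_3 = (-2.007500 + (-1.265000))/2 = -1.636250
  f(c_3) = f(-1.636250) = -0.785569
  f(a) × f(c) ≥ 0, new interval: [-1.636250, -1.265000]

After 3 iteration(s), the approximation is c_3 = -1.636250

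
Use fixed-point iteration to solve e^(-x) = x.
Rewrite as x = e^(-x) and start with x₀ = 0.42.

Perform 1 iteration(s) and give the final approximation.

Equation: e^(-x) = x
Fixed-point form: x = e^(-x)
x₀ = 0.42

x_1 = g(0.420000) = 0.657047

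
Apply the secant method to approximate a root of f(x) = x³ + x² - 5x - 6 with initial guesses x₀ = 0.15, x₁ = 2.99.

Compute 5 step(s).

f(x) = x³ + x² - 5x - 6
x₀ = 0.15, x₁ = 2.99

Secant formula: x_{n+1} = x_n - f(x_n)(x_n - x_{n-1})/(f(x_n) - f(x_{n-1}))

Iteration 1:
  f(0.150000) = -6.724125
  f(2.990000) = 14.720999
  x_2 = 2.990000 - 14.720999×(2.990000 - 0.150000)/(14.720999 - (-6.724125))
       = 1.040483
Iteration 2:
  f(2.990000) = 14.720999
  f(1.040483) = -8.993378
  x_3 = 1.040483 - (-8.993378)×(1.040483 - 2.990000)/(-8.993378 - 14.720999)
       = 1.779813
Iteration 3:
  f(1.040483) = -8.993378
  f(1.779813) = -6.093359
  x_4 = 1.779813 - (-6.093359)×(1.779813 - 1.040483)/(-6.093359 - (-8.993378))
       = 3.333251
Iteration 4:
  f(1.779813) = -6.093359
  f(3.333251) = 25.478609
  x_5 = 3.333251 - 25.478609×(3.333251 - 1.779813)/(25.478609 - (-6.093359))
       = 2.079625
Iteration 5:
  f(3.333251) = 25.478609
  f(2.079625) = -3.079242
  x_6 = 2.079625 - (-3.079242)×(2.079625 - 3.333251)/(-3.079242 - 25.478609)
       = 2.214797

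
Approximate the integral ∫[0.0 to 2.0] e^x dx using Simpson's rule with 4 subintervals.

f(x) = e^x
a = 0.0, b = 2.0, n = 4
h = (b - a)/n = 0.500000

Simpson's rule: (h/3)[f(x₀) + 4f(x₁) + 2f(x₂) + ... + f(xₙ)]

x_0 = 0.0000, f(x_0) = 1.000000, coefficient = 1
x_1 = 0.5000, f(x_1) = 1.648721, coefficient = 4
x_2 = 1.0000, f(x_2) = 2.718282, coefficient = 2
x_3 = 1.5000, f(x_3) = 4.481689, coefficient = 4
x_4 = 2.0000, f(x_4) = 7.389056, coefficient = 1

I ≈ (0.500000/3) × 38.347261 = 6.391210
Exact value: 6.389056
Error: 0.002154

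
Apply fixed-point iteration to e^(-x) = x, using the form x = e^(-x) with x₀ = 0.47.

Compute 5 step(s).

Equation: e^(-x) = x
Fixed-point form: x = e^(-x)
x₀ = 0.47

x_1 = g(0.470000) = 0.625002
x_2 = g(0.625002) = 0.535260
x_3 = g(0.535260) = 0.585517
x_4 = g(0.585517) = 0.556818
x_5 = g(0.556818) = 0.573030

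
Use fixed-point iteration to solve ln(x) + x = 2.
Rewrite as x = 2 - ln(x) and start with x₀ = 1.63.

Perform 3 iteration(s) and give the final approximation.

Equation: ln(x) + x = 2
Fixed-point form: x = 2 - ln(x)
x₀ = 1.63

x_1 = g(1.630000) = 1.511420
x_2 = g(1.511420) = 1.586950
x_3 = g(1.586950) = 1.538186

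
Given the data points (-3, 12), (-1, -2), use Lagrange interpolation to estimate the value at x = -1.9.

Lagrange interpolation formula:
P(x) = Σ yᵢ × Lᵢ(x)
where Lᵢ(x) = Π_{j≠i} (x - xⱼ)/(xᵢ - xⱼ)

L_0(-1.9) = (-1.9 - (-1))/(-3 - (-1)) = 0.450000
L_1(-1.9) = (-1.9 - (-3))/(-1 - (-3)) = 0.550000

P(-1.9) = 12×L_0(-1.9) + (-2)×L_1(-1.9)
P(-1.9) = 4.300000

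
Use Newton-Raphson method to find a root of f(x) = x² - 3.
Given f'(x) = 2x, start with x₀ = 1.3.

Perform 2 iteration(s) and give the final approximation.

f(x) = x² - 3
f'(x) = 2x
x₀ = 1.3

Newton-Raphson formula: x_{n+1} = x_n - f(x_n)/f'(x_n)

Iteration 1:
  f(1.300000) = -1.310000
  f'(1.300000) = 2.600000
  x_1 = 1.300000 - (-1.310000)/2.600000 = 1.803846
Iteration 2:
  f(1.803846) = 0.253861
  f'(1.803846) = 3.607692
  x_2 = 1.803846 - 0.253861/3.607692 = 1.733480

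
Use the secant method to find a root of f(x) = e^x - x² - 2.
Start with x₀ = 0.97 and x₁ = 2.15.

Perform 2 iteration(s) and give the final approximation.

f(x) = e^x - x² - 2
x₀ = 0.97, x₁ = 2.15

Secant formula: x_{n+1} = x_n - f(x_n)(x_n - x_{n-1})/(f(x_n) - f(x_{n-1}))

Iteration 1:
  f(0.970000) = -0.302956
  f(2.150000) = 1.962358
  x_2 = 2.150000 - 1.962358×(2.150000 - 0.970000)/(1.962358 - (-0.302956))
       = 1.127809
Iteration 2:
  f(2.150000) = 1.962358
  f(1.127809) = -0.183072
  x_3 = 1.127809 - (-0.183072)×(1.127809 - 2.150000)/(-0.183072 - 1.962358)
       = 1.215034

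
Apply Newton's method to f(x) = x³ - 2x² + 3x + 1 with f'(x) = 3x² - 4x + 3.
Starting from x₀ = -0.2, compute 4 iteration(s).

f(x) = x³ - 2x² + 3x + 1
f'(x) = 3x² - 4x + 3
x₀ = -0.2

Newton-Raphson formula: x_{n+1} = x_n - f(x_n)/f'(x_n)

Iteration 1:
  f(-0.200000) = 0.312000
  f'(-0.200000) = 3.920000
  x_1 = -0.200000 - 0.312000/3.920000 = -0.279592
Iteration 2:
  f(-0.279592) = -0.016975
  f'(-0.279592) = 4.352882
  x_2 = -0.279592 - (-0.016975)/4.352882 = -0.275692
Iteration 3:
  f(-0.275692) = -0.000043
  f'(-0.275692) = 4.330787
  x_3 = -0.275692 - (-0.000043)/4.330787 = -0.275682
Iteration 4:
  f(-0.275682) = 0.000000
  f'(-0.275682) = 4.330731
  x_4 = -0.275682 - 0.000000/4.330731 = -0.275682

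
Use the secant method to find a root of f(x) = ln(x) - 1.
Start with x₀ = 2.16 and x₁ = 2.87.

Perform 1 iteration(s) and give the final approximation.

f(x) = ln(x) - 1
x₀ = 2.16, x₁ = 2.87

Secant formula: x_{n+1} = x_n - f(x_n)(x_n - x_{n-1})/(f(x_n) - f(x_{n-1}))

Iteration 1:
  f(2.160000) = -0.229892
  f(2.870000) = 0.054312
  x_2 = 2.870000 - 0.054312×(2.870000 - 2.160000)/(0.054312 - (-0.229892))
       = 2.734317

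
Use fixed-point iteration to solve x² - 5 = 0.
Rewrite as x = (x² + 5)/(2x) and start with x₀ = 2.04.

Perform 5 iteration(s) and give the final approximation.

Equation: x² - 5 = 0
Fixed-point form: x = (x² + 5)/(2x)
x₀ = 2.04

x_1 = g(2.040000) = 2.245490
x_2 = g(2.245490) = 2.236088
x_3 = g(2.236088) = 2.236068
x_4 = g(2.236068) = 2.236068
x_5 = g(2.236068) = 2.236068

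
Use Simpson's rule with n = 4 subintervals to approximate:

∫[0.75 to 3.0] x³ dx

f(x) = x³
a = 0.75, b = 3.0, n = 4
h = (b - a)/n = 0.562500

Simpson's rule: (h/3)[f(x₀) + 4f(x₁) + 2f(x₂) + ... + f(xₙ)]

x_0 = 0.7500, f(x_0) = 0.421875, coefficient = 1
x_1 = 1.3125, f(x_1) = 2.260986, coefficient = 4
x_2 = 1.8750, f(x_2) = 6.591797, coefficient = 2
x_3 = 2.4375, f(x_3) = 14.482178, coefficient = 4
x_4 = 3.0000, f(x_4) = 27.000000, coefficient = 1

I ≈ (0.562500/3) × 107.578125 = 20.170898
Exact value: 20.170898
Error: 0.000000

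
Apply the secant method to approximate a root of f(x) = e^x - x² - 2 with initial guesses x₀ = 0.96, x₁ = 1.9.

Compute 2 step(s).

f(x) = e^x - x² - 2
x₀ = 0.96, x₁ = 1.9

Secant formula: x_{n+1} = x_n - f(x_n)(x_n - x_{n-1})/(f(x_n) - f(x_{n-1}))

Iteration 1:
  f(0.960000) = -0.309904
  f(1.900000) = 1.075894
  x_2 = 1.900000 - 1.075894×(1.900000 - 0.960000)/(1.075894 - (-0.309904))
       = 1.170211
Iteration 2:
  f(1.900000) = 1.075894
  f(1.170211) = -0.146722
  x_3 = 1.170211 - (-0.146722)×(1.170211 - 1.900000)/(-0.146722 - 1.075894)
       = 1.257790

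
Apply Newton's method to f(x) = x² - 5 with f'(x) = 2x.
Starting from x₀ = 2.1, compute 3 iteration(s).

f(x) = x² - 5
f'(x) = 2x
x₀ = 2.1

Newton-Raphson formula: x_{n+1} = x_n - f(x_n)/f'(x_n)

Iteration 1:
  f(2.100000) = -0.590000
  f'(2.100000) = 4.200000
  x_1 = 2.100000 - (-0.590000)/4.200000 = 2.240476
Iteration 2:
  f(2.240476) = 0.019734
  f'(2.240476) = 4.480952
  x_2 = 2.240476 - 0.019734/4.480952 = 2.236072
Iteration 3:
  f(2.236072) = 0.000019
  f'(2.236072) = 4.472145
  x_3 = 2.236072 - 0.000019/4.472145 = 2.236068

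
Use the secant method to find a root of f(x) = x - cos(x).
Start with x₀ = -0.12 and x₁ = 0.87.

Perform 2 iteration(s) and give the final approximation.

f(x) = x - cos(x)
x₀ = -0.12, x₁ = 0.87

Secant formula: x_{n+1} = x_n - f(x_n)(x_n - x_{n-1})/(f(x_n) - f(x_{n-1}))

Iteration 1:
  f(-0.120000) = -1.112809
  f(0.870000) = 0.225173
  x_2 = 0.870000 - 0.225173×(0.870000 - (-0.120000))/(0.225173 - (-1.112809))
       = 0.703390
Iteration 2:
  f(0.870000) = 0.225173
  f(0.703390) = -0.059265
  x_3 = 0.703390 - (-0.059265)×(0.703390 - 0.870000)/(-0.059265 - 0.225173)
       = 0.738104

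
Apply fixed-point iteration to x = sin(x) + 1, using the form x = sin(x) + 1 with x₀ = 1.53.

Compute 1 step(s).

Equation: x = sin(x) + 1
Fixed-point form: x = sin(x) + 1
x₀ = 1.53

x_1 = g(1.530000) = 1.999168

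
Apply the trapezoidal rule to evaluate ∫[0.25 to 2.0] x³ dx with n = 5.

f(x) = x³
a = 0.25, b = 2.0, n = 5
h = (b - a)/n = 0.350000

Trapezoidal rule: (h/2)[f(x₀) + 2f(x₁) + 2f(x₂) + ... + f(xₙ)]

x_0 = 0.2500, f(x_0) = 0.015625, coefficient = 1
x_1 = 0.6000, f(x_1) = 0.216000, coefficient = 2
x_2 = 0.9500, f(x_2) = 0.857375, coefficient = 2
x_3 = 1.3000, f(x_3) = 2.197000, coefficient = 2
x_4 = 1.6500, f(x_4) = 4.492125, coefficient = 2
x_5 = 2.0000, f(x_5) = 8.000000, coefficient = 1

I ≈ (0.350000/2) × 23.540625 = 4.119609
Exact value: 3.999023
Error: 0.120586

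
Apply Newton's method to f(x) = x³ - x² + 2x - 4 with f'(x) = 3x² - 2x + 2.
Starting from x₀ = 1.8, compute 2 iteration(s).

f(x) = x³ - x² + 2x - 4
f'(x) = 3x² - 2x + 2
x₀ = 1.8

Newton-Raphson formula: x_{n+1} = x_n - f(x_n)/f'(x_n)

Iteration 1:
  f(1.800000) = 2.192000
  f'(1.800000) = 8.120000
  x_1 = 1.800000 - 2.192000/8.120000 = 1.530049
Iteration 2:
  f(1.530049) = 0.300971
  f'(1.530049) = 5.963054
  x_2 = 1.530049 - 0.300971/5.963054 = 1.479577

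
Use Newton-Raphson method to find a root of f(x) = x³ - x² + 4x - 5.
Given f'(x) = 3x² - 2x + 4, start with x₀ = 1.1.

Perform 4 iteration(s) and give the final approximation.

f(x) = x³ - x² + 4x - 5
f'(x) = 3x² - 2x + 4
x₀ = 1.1

Newton-Raphson formula: x_{n+1} = x_n - f(x_n)/f'(x_n)

Iteration 1:
  f(1.100000) = -0.479000
  f'(1.100000) = 5.430000
  x_1 = 1.100000 - (-0.479000)/5.430000 = 1.188214
Iteration 2:
  f(1.188214) = 0.018584
  f'(1.188214) = 5.859128
  x_2 = 1.188214 - 0.018584/5.859128 = 1.185042
Iteration 3:
  f(1.185042) = 0.000026
  f'(1.185042) = 5.842889
  x_3 = 1.185042 - 0.000026/5.842889 = 1.185037
Iteration 4:
  f(1.185037) = 0.000000
  f'(1.185037) = 5.842866
  x_4 = 1.185037 - 0.000000/5.842866 = 1.185037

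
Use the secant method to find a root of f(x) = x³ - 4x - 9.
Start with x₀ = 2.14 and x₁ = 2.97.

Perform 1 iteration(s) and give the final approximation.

f(x) = x³ - 4x - 9
x₀ = 2.14, x₁ = 2.97

Secant formula: x_{n+1} = x_n - f(x_n)(x_n - x_{n-1})/(f(x_n) - f(x_{n-1}))

Iteration 1:
  f(2.140000) = -7.759656
  f(2.970000) = 5.318073
  x_2 = 2.970000 - 5.318073×(2.970000 - 2.140000)/(5.318073 - (-7.759656))
       = 2.632480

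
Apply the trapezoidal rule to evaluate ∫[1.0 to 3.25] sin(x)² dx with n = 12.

f(x) = sin(x)²
a = 1.0, b = 3.25, n = 12
h = (b - a)/n = 0.187500

Trapezoidal rule: (h/2)[f(x₀) + 2f(x₁) + 2f(x₂) + ... + f(xₙ)]

x_0 = 1.0000, f(x_0) = 0.708073, coefficient = 1
x_1 = 1.1875, f(x_1) = 0.860139, coefficient = 2
x_2 = 1.3750, f(x_2) = 0.962151, coefficient = 2
x_3 = 1.5625, f(x_3) = 0.999931, coefficient = 2
x_4 = 1.7500, f(x_4) = 0.968228, coefficient = 2
x_5 = 1.9375, f(x_5) = 0.871449, coefficient = 2
x_6 = 2.1250, f(x_6) = 0.723044, coefficient = 2
x_7 = 2.3125, f(x_7) = 0.543639, coefficient = 2
x_8 = 2.5000, f(x_8) = 0.358169, coefficient = 2
x_9 = 2.6875, f(x_9) = 0.192411, coefficient = 2
x_10 = 2.8750, f(x_10) = 0.069404, coefficient = 2
x_11 = 3.0625, f(x_11) = 0.006243, coefficient = 2
x_12 = 3.2500, f(x_12) = 0.011706, coefficient = 1

I ≈ (0.187500/2) × 13.829396 = 1.296506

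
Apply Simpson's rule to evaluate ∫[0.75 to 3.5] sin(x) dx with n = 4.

f(x) = sin(x)
a = 0.75, b = 3.5, n = 4
h = (b - a)/n = 0.687500

Simpson's rule: (h/3)[f(x₀) + 4f(x₁) + 2f(x₂) + ... + f(xₙ)]

x_0 = 0.7500, f(x_0) = 0.681639, coefficient = 1
x_1 = 1.4375, f(x_1) = 0.991129, coefficient = 4
x_2 = 2.1250, f(x_2) = 0.850320, coefficient = 2
x_3 = 2.8125, f(x_3) = 0.323185, coefficient = 4
x_4 = 3.5000, f(x_4) = -0.350783, coefficient = 1

I ≈ (0.687500/3) × 7.288750 = 1.670339
Exact value: 1.668146
Error: 0.002193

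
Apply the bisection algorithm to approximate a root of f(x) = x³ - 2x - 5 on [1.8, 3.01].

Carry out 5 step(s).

f(x) = x³ - 2x - 5
Initial interval: [1.8, 3.01]

Iteration 1:
  c_1 = (1.800000 + 3.010000)/2 = 2.405000
  f(c_1) = f(2.405000) = 4.100580
  f(a) × f(c) < 0, new interval: [1.800000, 2.405000]
Iteration 2:
  c_2 = (1.800000 + 2.405000)/2 = 2.102500
  f(c_2) = f(2.102500) = 0.089114
  f(a) × f(c) < 0, new interval: [1.800000, 2.102500]
Iteration 3:
  c_3 = (1.800000 + 2.102500)/2 = 1.951250
  f(c_3) = f(1.951250) = -1.473356
  f(a) × f(c) ≥ 0, new interval: [1.951250, 2.102500]
Iteration 4:
  c_4 = (1.951250 + 2.102500)/2 = 2.026875
  f(c_4) = f(2.026875) = -0.726897
  f(a) × f(c) ≥ 0, new interval: [2.026875, 2.102500]
Iteration 5:
  c_5 = (2.026875 + 2.102500)/2 = 2.064687
  f(c_5) = f(2.064687) = -0.327747
  f(a) × f(c) ≥ 0, new interval: [2.064687, 2.102500]

After 5 iteration(s), the approximation is c_5 = 2.064687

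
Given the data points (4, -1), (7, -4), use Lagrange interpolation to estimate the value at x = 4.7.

Lagrange interpolation formula:
P(x) = Σ yᵢ × Lᵢ(x)
where Lᵢ(x) = Π_{j≠i} (x - xⱼ)/(xᵢ - xⱼ)

L_0(4.7) = (4.7 - 7)/(4 - 7) = 0.766667
L_1(4.7) = (4.7 - 4)/(7 - 4) = 0.233333

P(4.7) = (-1)×L_0(4.7) + (-4)×L_1(4.7)
P(4.7) = -1.700000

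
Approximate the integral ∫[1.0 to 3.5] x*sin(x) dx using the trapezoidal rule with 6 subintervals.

f(x) = x*sin(x)
a = 1.0, b = 3.5, n = 6
h = (b - a)/n = 0.416667

Trapezoidal rule: (h/2)[f(x₀) + 2f(x₁) + 2f(x₂) + ... + f(xₙ)]

x_0 = 1.0000, f(x_0) = 0.841471, coefficient = 1
x_1 = 1.4167, f(x_1) = 1.399873, coefficient = 2
x_2 = 1.8333, f(x_2) = 1.770514, coefficient = 2
x_3 = 2.2500, f(x_3) = 1.750665, coefficient = 2
x_4 = 2.6667, f(x_4) = 1.219394, coefficient = 2
x_5 = 3.0833, f(x_5) = 0.179531, coefficient = 2
x_6 = 3.5000, f(x_6) = -1.227741, coefficient = 1

I ≈ (0.416667/2) × 12.253682 = 2.552850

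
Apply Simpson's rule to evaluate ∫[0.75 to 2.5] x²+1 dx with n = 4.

f(x) = x²+1
a = 0.75, b = 2.5, n = 4
h = (b - a)/n = 0.437500

Simpson's rule: (h/3)[f(x₀) + 4f(x₁) + 2f(x₂) + ... + f(xₙ)]

x_0 = 0.7500, f(x_0) = 1.562500, coefficient = 1
x_1 = 1.1875, f(x_1) = 2.410156, coefficient = 4
x_2 = 1.6250, f(x_2) = 3.640625, coefficient = 2
x_3 = 2.0625, f(x_3) = 5.253906, coefficient = 4
x_4 = 2.5000, f(x_4) = 7.250000, coefficient = 1

I ≈ (0.437500/3) × 46.750000 = 6.817708
Exact value: 6.817708
Error: 0.000000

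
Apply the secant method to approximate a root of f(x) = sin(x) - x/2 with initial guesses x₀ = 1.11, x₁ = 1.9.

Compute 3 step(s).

f(x) = sin(x) - x/2
x₀ = 1.11, x₁ = 1.9

Secant formula: x_{n+1} = x_n - f(x_n)(x_n - x_{n-1})/(f(x_n) - f(x_{n-1}))

Iteration 1:
  f(1.110000) = 0.340699
  f(1.900000) = -0.003700
  x_2 = 1.900000 - (-0.003700)×(1.900000 - 1.110000)/(-0.003700 - 0.340699)
       = 1.891513
Iteration 2:
  f(1.900000) = -0.003700
  f(1.891513) = 0.003253
  x_3 = 1.891513 - 0.003253×(1.891513 - 1.900000)/(0.003253 - (-0.003700))
       = 1.895484
Iteration 3:
  f(1.891513) = 0.003253
  f(1.895484) = 0.000008
  x_4 = 1.895484 - 0.000008×(1.895484 - 1.891513)/(0.000008 - 0.003253)
       = 1.895494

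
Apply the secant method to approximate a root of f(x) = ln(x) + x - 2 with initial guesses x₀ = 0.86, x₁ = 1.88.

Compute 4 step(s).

f(x) = ln(x) + x - 2
x₀ = 0.86, x₁ = 1.88

Secant formula: x_{n+1} = x_n - f(x_n)(x_n - x_{n-1})/(f(x_n) - f(x_{n-1}))

Iteration 1:
  f(0.860000) = -1.290823
  f(1.880000) = 0.511272
  x_2 = 1.880000 - 0.511272×(1.880000 - 0.860000)/(0.511272 - (-1.290823))
       = 1.590616
Iteration 2:
  f(1.880000) = 0.511272
  f(1.590616) = 0.054737
  x_3 = 1.590616 - 0.054737×(1.590616 - 1.880000)/(0.054737 - 0.511272)
       = 1.555920
Iteration 3:
  f(1.590616) = 0.054737
  f(1.555920) = -0.002014
  x_4 = 1.555920 - (-0.002014)×(1.555920 - 1.590616)/(-0.002014 - 0.054737)
       = 1.557151
Iteration 4:
  f(1.555920) = -0.002014
  f(1.557151) = 0.000008
  x_5 = 1.557151 - 0.000008×(1.557151 - 1.555920)/(0.000008 - (-0.002014))
       = 1.557146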